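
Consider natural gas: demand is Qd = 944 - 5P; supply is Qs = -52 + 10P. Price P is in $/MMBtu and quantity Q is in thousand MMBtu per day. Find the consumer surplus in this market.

The market clears where 944 - 5P = -52 + 10P. Rearranging, 15P = 996, hence P* = 66.4.
Plugging P* into demand: Q* = 944 - 5(66.4) = 612.
Demand choke price (Qd = 0): P = 944/5 = 188.8. Consumer surplus = ½ × (188.8 - 66.4) × 612 = 37454.4.

Consumer surplus = 37454.4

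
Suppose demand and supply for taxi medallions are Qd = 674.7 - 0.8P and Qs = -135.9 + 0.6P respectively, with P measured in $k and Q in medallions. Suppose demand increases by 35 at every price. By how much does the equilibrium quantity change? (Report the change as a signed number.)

ΔQ = 15

At equilibrium Qd = Qs, so 674.7 - 0.8P = -135.9 + 0.6P; collecting terms, 810.6 = 1.4P and P* = 579.
Substitute back: Q* = 674.7 - 0.8(579) = 211.5.
After the shift, demand is Qd = 709.7 - 0.8P.
The new intersection has 845.6 = 1.4P, i.e. P = 604, Q = 226.5.
ΔQ = 226.5 - 211.5 = 15.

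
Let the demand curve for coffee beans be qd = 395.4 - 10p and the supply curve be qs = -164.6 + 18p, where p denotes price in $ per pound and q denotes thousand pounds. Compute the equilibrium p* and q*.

p* = 20, q* = 195.4

The market clears where 395.4 - 10p = -164.6 + 18p. Rearranging, 28p = 560, hence p* = 20.
Substitute back: q* = 395.4 - 10(20) = 195.4.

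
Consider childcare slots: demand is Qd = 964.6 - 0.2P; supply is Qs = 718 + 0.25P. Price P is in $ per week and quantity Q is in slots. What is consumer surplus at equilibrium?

Consumer surplus = 1827562.5

Equating demand and supply, 964.6 - 0.2P = 718 + 0.25P gives 0.45P = 246.6, so P* = 548.
Plugging P* into demand: Q* = 964.6 - 0.2(548) = 855.
Demand choke price (Qd = 0): P = 964.6/0.2 = 4823. Consumer surplus = ½ × (4823 - 548) × 855 = 1827562.5.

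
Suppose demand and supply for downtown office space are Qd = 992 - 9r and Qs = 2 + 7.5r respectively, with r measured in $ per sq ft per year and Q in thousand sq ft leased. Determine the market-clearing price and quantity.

r* = 60, Q* = 452

At equilibrium Qd = Qs, so 992 - 9r = 2 + 7.5r; collecting terms, 990 = 16.5r and r* = 60.
From the demand curve, Q* = 992 - 9(60) = 452.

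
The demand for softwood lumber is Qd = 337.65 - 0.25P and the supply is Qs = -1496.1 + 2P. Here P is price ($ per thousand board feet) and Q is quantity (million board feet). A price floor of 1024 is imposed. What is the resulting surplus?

With P fixed at 1024, quantity demanded is 81.65 and quantity supplied is 551.9.
Surplus = Qs - Qd = 551.9 - 81.65 = 470.25.

Surplus = 470.25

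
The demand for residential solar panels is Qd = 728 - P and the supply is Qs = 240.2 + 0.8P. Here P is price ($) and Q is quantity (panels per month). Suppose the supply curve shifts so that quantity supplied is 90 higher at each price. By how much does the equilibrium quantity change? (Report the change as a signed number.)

The market clears where 728 - P = 240.2 + 0.8P. Rearranging, 1.8P = 487.8, hence P* = 271.
Substitute back: Q* = 728 - 271 = 457.
After the shift, supply is Qs = 330.2 + 0.8P.
The new intersection has 397.8 = 1.8P, i.e. P = 221, Q = 507.
ΔQ = 507 - 457 = 50.

ΔQ = 50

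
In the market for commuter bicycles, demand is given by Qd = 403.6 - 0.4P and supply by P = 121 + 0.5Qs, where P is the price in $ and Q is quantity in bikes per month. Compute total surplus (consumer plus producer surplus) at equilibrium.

Inverting to quantity form: Qs = -242 + 2P.
Equating demand and supply, 403.6 - 0.4P = -242 + 2P gives 2.4P = 645.6, so P* = 269.
Substitute back: Q* = 403.6 - 0.4(269) = 296.
Demand choke price = 1009; supply choke price = 121. CS = ½(1009 - 269)(296) = 109520; PS = ½(269 - 121)(296) = 21904. Total surplus = 131424.

Total surplus = 131424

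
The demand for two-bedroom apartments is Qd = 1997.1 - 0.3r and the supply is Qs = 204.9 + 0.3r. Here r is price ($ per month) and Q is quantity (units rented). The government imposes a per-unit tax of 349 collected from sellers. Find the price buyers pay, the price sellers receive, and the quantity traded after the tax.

Sellers keep r_s = r_b - 349 per unit, so supply in terms of the buyer price is Qs = 100.2 + 0.3r_b.
Market clearing requires 1997.1 - 0.3r_b = 100.2 + 0.3r_b; hence 1896.9 = 0.6r_b and r_b = 3161.5.
Then r_s = 3161.5 - 349 = 2812.5 and Q = 1997.1 - 0.3(3161.5) = 1048.65.

r_b = 3161.5, r_s = 2812.5, Q = 1048.65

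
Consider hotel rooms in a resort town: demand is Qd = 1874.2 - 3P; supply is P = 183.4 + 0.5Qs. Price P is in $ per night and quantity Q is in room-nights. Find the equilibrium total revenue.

Solving each curve for Q: Qs = -366.8 + 2P.
The market clears where 1874.2 - 3P = -366.8 + 2P. Rearranging, 5P = 2241, hence P* = 448.2.
Plugging P* into demand: Q* = 1874.2 - 3(448.2) = 529.6.
Total revenue = P* × Q* = 448.2 × 529.6 = 237366.72.

Total revenue = 237366.72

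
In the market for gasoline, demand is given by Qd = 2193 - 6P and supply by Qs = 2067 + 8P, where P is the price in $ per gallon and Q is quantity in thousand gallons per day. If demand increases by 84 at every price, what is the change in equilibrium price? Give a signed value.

Equating demand and supply, 2193 - 6P = 2067 + 8P gives 14P = 126, so P* = 9.
From the demand curve, Q* = 2193 - 6(9) = 2139.
After the shift, demand is Qd = 2277 - 6P.
The new intersection has 210 = 14P, i.e. P = 15, Q = 2187.
ΔP = 15 - 9 = 6.

ΔP = 6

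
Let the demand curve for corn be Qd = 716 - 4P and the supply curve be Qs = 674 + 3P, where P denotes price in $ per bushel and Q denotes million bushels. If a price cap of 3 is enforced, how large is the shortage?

Shortage = 21

With P fixed at 3, quantity demanded is 704 and quantity supplied is 683.
Shortage = Qd - Qs = 704 - 683 = 21.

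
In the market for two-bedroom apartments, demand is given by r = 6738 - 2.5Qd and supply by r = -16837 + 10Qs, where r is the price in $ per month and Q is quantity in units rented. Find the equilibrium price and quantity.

r* = 2023, Q* = 1886

Solving each curve for Q: Qd = 2695.2 - 0.4r and Qs = 1683.7 + 0.1r.
The market clears where 2695.2 - 0.4r = 1683.7 + 0.1r. Rearranging, 0.5r = 1011.5, hence r* = 2023.
From the demand curve, Q* = 2695.2 - 0.4(2023) = 1886.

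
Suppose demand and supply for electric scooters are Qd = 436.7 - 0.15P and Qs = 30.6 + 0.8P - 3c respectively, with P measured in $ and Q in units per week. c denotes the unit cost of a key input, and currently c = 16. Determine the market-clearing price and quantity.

P* = 478, Q* = 365

With c = 16, supply is Qs = -17.4 + 0.8P.
Set Qd = Qs: 436.7 - 0.15P = -17.4 + 0.8P, so 454.1 = 0.95P and P* = 478.
Substitute back: Q* = 436.7 - 0.15(478) = 365.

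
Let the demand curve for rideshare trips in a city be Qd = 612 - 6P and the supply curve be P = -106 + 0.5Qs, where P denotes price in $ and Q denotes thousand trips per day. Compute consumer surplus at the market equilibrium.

Consumer surplus = 8112

Rewriting in direct form: Qs = 212 + 2P.
At equilibrium Qd = Qs, so 612 - 6P = 212 + 2P; collecting terms, 400 = 8P and P* = 50.
Substitute back: Q* = 612 - 6(50) = 312.
Demand choke price (Qd = 0): P = 612/6 = 102. Consumer surplus = ½ × (102 - 50) × 312 = 8112.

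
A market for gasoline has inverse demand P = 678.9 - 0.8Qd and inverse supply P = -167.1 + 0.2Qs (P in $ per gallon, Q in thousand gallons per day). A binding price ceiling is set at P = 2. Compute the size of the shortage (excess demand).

Shortage = 0.625

Inverting to quantity form: Qd = 848.625 - 1.25P and Qs = 835.5 + 5P.
With P fixed at 2, quantity demanded is 846.125 and quantity supplied is 845.5.
Shortage = Qd - Qs = 846.125 - 845.5 = 0.625.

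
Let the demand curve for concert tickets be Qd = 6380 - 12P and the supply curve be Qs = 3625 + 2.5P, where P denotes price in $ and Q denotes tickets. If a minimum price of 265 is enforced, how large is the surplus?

At P = 265: Qd = 3200 and Qs = 4287.5.
Surplus = Qs - Qd = 4287.5 - 3200 = 1087.5.

Surplus = 1087.5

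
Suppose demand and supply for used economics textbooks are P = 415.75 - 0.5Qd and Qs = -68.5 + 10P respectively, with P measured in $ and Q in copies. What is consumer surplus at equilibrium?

Inverting to quantity form: Qd = 831.5 - 2P.
At equilibrium Qd = Qs, so 831.5 - 2P = -68.5 + 10P; collecting terms, 900 = 12P and P* = 75.
Substitute back: Q* = 831.5 - 2(75) = 681.5.
Demand choke price (Qd = 0): P = 831.5/2 = 415.75. Consumer surplus = ½ × (415.75 - 75) × 681.5 = 116110.5625.

Consumer surplus = 116110.5625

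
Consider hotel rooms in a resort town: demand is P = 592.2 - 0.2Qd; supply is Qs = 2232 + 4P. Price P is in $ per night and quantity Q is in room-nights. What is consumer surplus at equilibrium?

Solving each curve for Q: Qd = 2961 - 5P.
Equating demand and supply, 2961 - 5P = 2232 + 4P gives 9P = 729, so P* = 81.
Then Q* = 2961 - 5(81) = 2556.
Demand choke price (Qd = 0): P = 2961/5 = 592.2. Consumer surplus = ½ × (592.2 - 81) × 2556 = 653313.6.

Consumer surplus = 653313.6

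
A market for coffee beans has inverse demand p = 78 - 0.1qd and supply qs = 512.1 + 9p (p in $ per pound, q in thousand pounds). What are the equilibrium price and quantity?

p* = 14.1, q* = 639

Inverting to quantity form: qd = 780 - 10p.
At equilibrium qd = qs, so 780 - 10p = 512.1 + 9p; collecting terms, 267.9 = 19p and p* = 14.1.
Plugging p* into demand: q* = 780 - 10(14.1) = 639.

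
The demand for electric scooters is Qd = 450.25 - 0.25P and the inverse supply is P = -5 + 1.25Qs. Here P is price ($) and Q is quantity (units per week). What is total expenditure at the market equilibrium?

Rewriting in direct form: Qs = 4 + 0.8P.
Set Qd = Qs: 450.25 - 0.25P = 4 + 0.8P, so 446.25 = 1.05P and P* = 425.
From the demand curve, Q* = 450.25 - 0.25(425) = 344.
Total expenditure = P* × Q* = 425 × 344 = 146200.

Total expenditure = 146200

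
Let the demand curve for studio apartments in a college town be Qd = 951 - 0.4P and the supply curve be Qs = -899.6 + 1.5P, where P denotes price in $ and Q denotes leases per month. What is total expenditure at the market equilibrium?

Total expenditure = 546803.6

Equating demand and supply, 951 - 0.4P = -899.6 + 1.5P gives 1.9P = 1850.6, so P* = 974.
Then Q* = 951 - 0.4(974) = 561.4.
Total expenditure = P* × Q* = 974 × 561.4 = 546803.6.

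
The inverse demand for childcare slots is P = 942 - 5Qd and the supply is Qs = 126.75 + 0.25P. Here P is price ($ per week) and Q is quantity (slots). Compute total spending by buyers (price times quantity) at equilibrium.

In direct form, Qd = 188.4 - 0.2P.
The market clears where 188.4 - 0.2P = 126.75 + 0.25P. Rearranging, 0.45P = 61.65, hence P* = 137.
Then Q* = 188.4 - 0.2(137) = 161.
Total spending by buyers = P* × Q* = 137 × 161 = 22057.

Total spending by buyers = 22057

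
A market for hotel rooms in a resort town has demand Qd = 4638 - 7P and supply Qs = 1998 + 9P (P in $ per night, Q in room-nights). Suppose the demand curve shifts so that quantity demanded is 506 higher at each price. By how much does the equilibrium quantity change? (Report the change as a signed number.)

ΔQ = 284.625

The market clears where 4638 - 7P = 1998 + 9P. Rearranging, 16P = 2640, hence P* = 165.
Then Q* = 4638 - 7(165) = 3483.
After the shift, demand is Qd = 5144 - 7P.
New equilibrium: 3146 = 16P, so P = 196.625 and Q = 3767.625.
ΔQ = 3767.625 - 3483 = 284.625.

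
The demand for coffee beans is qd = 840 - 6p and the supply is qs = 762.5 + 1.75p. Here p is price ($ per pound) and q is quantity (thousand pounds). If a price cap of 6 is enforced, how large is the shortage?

Shortage = 31

At p = 6: qd = 804 and qs = 773.
Shortage = qd - qs = 804 - 773 = 31.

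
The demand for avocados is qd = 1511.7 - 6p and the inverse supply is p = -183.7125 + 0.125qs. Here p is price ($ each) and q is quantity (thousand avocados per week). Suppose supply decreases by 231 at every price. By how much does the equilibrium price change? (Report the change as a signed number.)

Rewriting in direct form: qs = 1469.7 + 8p.
The market clears where 1511.7 - 6p = 1469.7 + 8p. Rearranging, 14p = 42, hence p* = 3.
From the demand curve, q* = 1511.7 - 6(3) = 1493.7.
After the shift, supply is qs = 1238.7 + 8p.
Re-solving, 14p = 273 gives p = 19.5 and q = 1394.7.
Δp = 19.5 - 3 = 16.5.

Δp = 16.5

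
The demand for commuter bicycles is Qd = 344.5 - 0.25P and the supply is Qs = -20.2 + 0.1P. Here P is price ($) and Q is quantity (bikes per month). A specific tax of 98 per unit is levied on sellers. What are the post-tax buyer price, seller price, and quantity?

The tax drives a wedge P_b - P_s = 98. Substituting P_s = P_b - 98 into supply: Qs = -30 + 0.1P_b.
Set Qd = Qs: 344.5 - 0.25P_b = -30 + 0.1P_b, so 374.5 = 0.35P_b and P_b = 1070.
So P_s = 972 and the quantity traded is Q = 344.5 - 0.25(1070) = 77.

P_b = 1070, P_s = 972, Q = 77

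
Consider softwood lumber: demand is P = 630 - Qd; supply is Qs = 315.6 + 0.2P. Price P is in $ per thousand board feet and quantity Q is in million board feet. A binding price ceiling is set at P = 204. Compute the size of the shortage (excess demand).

Shortage = 69.6

Rewriting in direct form: Qd = 630 - P.
With P fixed at 204, quantity demanded is 426 and quantity supplied is 356.4.
Shortage = Qd - Qs = 426 - 356.4 = 69.6.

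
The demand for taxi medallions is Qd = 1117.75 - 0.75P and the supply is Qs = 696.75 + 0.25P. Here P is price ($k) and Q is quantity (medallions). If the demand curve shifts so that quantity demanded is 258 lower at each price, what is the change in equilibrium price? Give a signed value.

ΔP = -258

The market clears where 1117.75 - 0.75P = 696.75 + 0.25P. Rearranging, P = 421, hence P* = 421.
From the demand curve, Q* = 1117.75 - 0.75(421) = 802.
After the shift, demand is Qd = 859.75 - 0.75P.
New equilibrium: 163 = P, so P = 163 and Q = 737.5.
ΔP = 163 - 421 = -258.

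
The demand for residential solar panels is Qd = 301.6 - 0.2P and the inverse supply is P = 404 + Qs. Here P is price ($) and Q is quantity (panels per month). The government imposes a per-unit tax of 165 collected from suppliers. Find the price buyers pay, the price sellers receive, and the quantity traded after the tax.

Rewriting in direct form: Qs = -404 + P.
With a tax of 165 on suppliers, they supply based on the net price P_s = P_b - 165, so Qs = -569 + P_b.
Equate demand and the shifted supply: 301.6 - 0.2P_b = -569 + P_b, giving 1.2P_b = 870.6, so P_b = 725.5.
So P_s = 560.5 and the quantity traded is Q = 301.6 - 0.2(725.5) = 156.5.

P_b = 725.5, P_s = 560.5, Q = 156.5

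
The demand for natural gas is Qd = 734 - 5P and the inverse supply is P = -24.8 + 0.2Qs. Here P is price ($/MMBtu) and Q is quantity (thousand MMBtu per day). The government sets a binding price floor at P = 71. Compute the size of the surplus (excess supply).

Inverting to quantity form: Qs = 124 + 5P.
Evaluating both curves at the floor price 71 gives Qd = 379, Qs = 479.
Surplus = Qs - Qd = 479 - 379 = 100.

Surplus = 100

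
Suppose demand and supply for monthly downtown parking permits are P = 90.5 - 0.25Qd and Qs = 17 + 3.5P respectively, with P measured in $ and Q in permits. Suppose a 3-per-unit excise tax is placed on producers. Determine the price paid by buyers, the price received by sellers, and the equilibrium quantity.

P_b = 47.4, P_s = 44.4, Q = 172.4

Inverting to quantity form: Qd = 362 - 4P.
The tax drives a wedge P_b - P_s = 3. Substituting P_s = P_b - 3 into supply: Qs = 6.5 + 3.5P_b.
Equate demand and the shifted supply: 362 - 4P_b = 6.5 + 3.5P_b, giving 7.5P_b = 355.5, so P_b = 47.4.
So P_s = 44.4 and the quantity traded is Q = 362 - 4(47.4) = 172.4.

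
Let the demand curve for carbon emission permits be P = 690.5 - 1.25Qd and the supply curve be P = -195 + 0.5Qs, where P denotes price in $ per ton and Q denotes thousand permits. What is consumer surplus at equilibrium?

Consumer surplus = 160022.5

In direct form, Qd = 552.4 - 0.8P and Qs = 390 + 2P.
The market clears where 552.4 - 0.8P = 390 + 2P. Rearranging, 2.8P = 162.4, hence P* = 58.
Then Q* = 552.4 - 0.8(58) = 506.
Demand choke price (Qd = 0): P = 552.4/0.8 = 690.5. Consumer surplus = ½ × (690.5 - 58) × 506 = 160022.5.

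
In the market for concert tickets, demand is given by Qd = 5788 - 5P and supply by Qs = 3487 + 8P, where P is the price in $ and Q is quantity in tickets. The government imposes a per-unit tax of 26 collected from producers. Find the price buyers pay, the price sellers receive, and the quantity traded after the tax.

The tax drives a wedge P_b - P_s = 26. Substituting P_s = P_b - 26 into supply: Qs = 3279 + 8P_b.
Market clearing requires 5788 - 5P_b = 3279 + 8P_b; hence 2509 = 13P_b and P_b = 193.
Then P_s = 193 - 26 = 167 and Q = 5788 - 5(193) = 4823.

P_b = 193, P_s = 167, Q = 4823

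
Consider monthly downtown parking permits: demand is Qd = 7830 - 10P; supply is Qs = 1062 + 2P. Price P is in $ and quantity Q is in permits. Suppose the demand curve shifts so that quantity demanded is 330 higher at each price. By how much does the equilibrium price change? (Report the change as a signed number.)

Equating demand and supply, 7830 - 10P = 1062 + 2P gives 12P = 6768, so P* = 564.
Substitute back: Q* = 7830 - 10(564) = 2190.
After the shift, demand is Qd = 8160 - 10P.
Re-solving, 12P = 7098 gives P = 591.5 and Q = 2245.
ΔP = 591.5 - 564 = 27.5.

ΔP = 27.5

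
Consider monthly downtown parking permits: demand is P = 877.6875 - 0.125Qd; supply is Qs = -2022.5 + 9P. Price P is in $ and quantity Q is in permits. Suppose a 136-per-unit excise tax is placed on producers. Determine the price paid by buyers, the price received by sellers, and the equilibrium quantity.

P_b = 604, P_s = 468, Q = 2189.5

In direct form, Qd = 7021.5 - 8P.
Producers keep P_s = P_b - 136 per unit, so supply in terms of the buyer price is Qs = -3246.5 + 9P_b.
Set Qd = Qs: 7021.5 - 8P_b = -3246.5 + 9P_b, so 10268 = 17P_b and P_b = 604.
So P_s = 468 and the quantity traded is Q = 7021.5 - 8(604) = 2189.5.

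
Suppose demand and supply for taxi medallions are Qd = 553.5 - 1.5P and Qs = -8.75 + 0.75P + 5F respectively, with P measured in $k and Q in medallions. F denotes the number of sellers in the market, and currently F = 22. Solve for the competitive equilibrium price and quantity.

P* = 201, Q* = 252

With F = 22, supply is Qs = 101.25 + 0.75P.
Set Qd = Qs: 553.5 - 1.5P = 101.25 + 0.75P, so 452.25 = 2.25P and P* = 201.
Then Q* = 553.5 - 1.5(201) = 252.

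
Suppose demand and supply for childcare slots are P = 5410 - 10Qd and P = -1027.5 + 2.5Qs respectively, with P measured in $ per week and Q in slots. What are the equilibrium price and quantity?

Rewriting in direct form: Qd = 541 - 0.1P and Qs = 411 + 0.4P.
Equating demand and supply, 541 - 0.1P = 411 + 0.4P gives 0.5P = 130, so P* = 260.
Then Q* = 541 - 0.1(260) = 515.

P* = 260, Q* = 515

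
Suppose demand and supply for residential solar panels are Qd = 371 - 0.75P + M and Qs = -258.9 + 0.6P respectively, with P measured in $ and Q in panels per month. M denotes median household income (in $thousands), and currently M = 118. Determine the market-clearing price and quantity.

With M = 118, demand is Qd = 489 - 0.75P.
The market clears where 489 - 0.75P = -258.9 + 0.6P. Rearranging, 1.35P = 747.9, hence P* = 554.
From the demand curve, Q* = 489 - 0.75(554) = 73.5.

P* = 554, Q* = 73.5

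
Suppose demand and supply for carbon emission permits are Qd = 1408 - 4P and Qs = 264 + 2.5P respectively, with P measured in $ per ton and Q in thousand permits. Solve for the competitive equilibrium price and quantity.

Equating demand and supply, 1408 - 4P = 264 + 2.5P gives 6.5P = 1144, so P* = 176.
Substitute back: Q* = 1408 - 4(176) = 704.

P* = 176, Q* = 704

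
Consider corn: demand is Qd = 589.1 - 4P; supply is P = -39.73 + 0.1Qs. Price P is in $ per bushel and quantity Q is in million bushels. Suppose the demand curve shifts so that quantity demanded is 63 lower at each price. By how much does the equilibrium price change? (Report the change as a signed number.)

ΔP = -4.5

Solving each curve for Q: Qs = 397.3 + 10P.
The market clears where 589.1 - 4P = 397.3 + 10P. Rearranging, 14P = 191.8, hence P* = 13.7.
Then Q* = 589.1 - 4(13.7) = 534.3.
After the shift, demand is Qd = 526.1 - 4P.
New equilibrium: 128.8 = 14P, so P = 9.2 and Q = 489.3.
ΔP = 9.2 - 13.7 = -4.5.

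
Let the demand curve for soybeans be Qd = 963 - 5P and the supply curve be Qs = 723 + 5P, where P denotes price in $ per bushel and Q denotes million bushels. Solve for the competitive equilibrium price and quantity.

At equilibrium Qd = Qs, so 963 - 5P = 723 + 5P; collecting terms, 240 = 10P and P* = 24.
Substitute back: Q* = 963 - 5(24) = 843.

P* = 24, Q* = 843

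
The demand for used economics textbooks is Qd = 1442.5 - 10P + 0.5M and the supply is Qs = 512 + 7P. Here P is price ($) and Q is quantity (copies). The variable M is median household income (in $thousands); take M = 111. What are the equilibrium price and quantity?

P* = 58, Q* = 918

With M = 111, demand is Qd = 1498 - 10P.
Set Qd = Qs: 1498 - 10P = 512 + 7P, so 986 = 17P and P* = 58.
From the demand curve, Q* = 1498 - 10(58) = 918.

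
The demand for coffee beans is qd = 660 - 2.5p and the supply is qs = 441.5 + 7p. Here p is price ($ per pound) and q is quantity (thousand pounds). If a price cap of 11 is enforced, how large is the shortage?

Shortage = 114

Evaluating both curves at the ceiling price 11 gives qd = 632.5, qs = 518.5.
Shortage = qd - qs = 632.5 - 518.5 = 114.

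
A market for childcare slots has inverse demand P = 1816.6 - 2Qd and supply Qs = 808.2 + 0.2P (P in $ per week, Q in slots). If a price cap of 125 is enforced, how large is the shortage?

Shortage = 12.6

Inverting to quantity form: Qd = 908.3 - 0.5P.
With P fixed at 125, quantity demanded is 845.8 and quantity supplied is 833.2.
Shortage = Qd - Qs = 845.8 - 833.2 = 12.6.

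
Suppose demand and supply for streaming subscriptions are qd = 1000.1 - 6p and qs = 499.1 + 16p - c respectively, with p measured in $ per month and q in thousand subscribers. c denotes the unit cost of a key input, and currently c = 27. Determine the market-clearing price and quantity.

With c = 27, supply is qs = 472.1 + 16p.
At equilibrium qd = qs, so 1000.1 - 6p = 472.1 + 16p; collecting terms, 528 = 22p and p* = 24.
Plugging p* into demand: q* = 1000.1 - 6(24) = 856.1.

p* = 24, q* = 856.1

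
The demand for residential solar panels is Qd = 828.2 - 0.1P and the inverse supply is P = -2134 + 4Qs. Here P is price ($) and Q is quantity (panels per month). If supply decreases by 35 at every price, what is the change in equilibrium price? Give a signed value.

In direct form, Qs = 533.5 + 0.25P.
At equilibrium Qd = Qs, so 828.2 - 0.1P = 533.5 + 0.25P; collecting terms, 294.7 = 0.35P and P* = 842.
From the demand curve, Q* = 828.2 - 0.1(842) = 744.
After the shift, supply is Qs = 498.5 + 0.25P.
Re-solving, 0.35P = 329.7 gives P = 942 and Q = 734.
ΔP = 942 - 842 = 100.

ΔP = 100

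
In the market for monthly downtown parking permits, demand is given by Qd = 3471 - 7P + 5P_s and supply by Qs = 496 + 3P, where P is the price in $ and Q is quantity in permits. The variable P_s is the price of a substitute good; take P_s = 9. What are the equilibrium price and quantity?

With P_s = 9, demand is Qd = 3516 - 7P.
Set Qd = Qs: 3516 - 7P = 496 + 3P, so 3020 = 10P and P* = 302.
From the demand curve, Q* = 3516 - 7(302) = 1402.

P* = 302, Q* = 1402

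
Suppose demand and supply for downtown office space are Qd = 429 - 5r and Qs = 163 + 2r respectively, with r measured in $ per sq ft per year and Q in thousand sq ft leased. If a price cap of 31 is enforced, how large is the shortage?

Shortage = 49

Evaluating both curves at the ceiling price 31 gives Qd = 274, Qs = 225.
Shortage = Qd - Qs = 274 - 225 = 49.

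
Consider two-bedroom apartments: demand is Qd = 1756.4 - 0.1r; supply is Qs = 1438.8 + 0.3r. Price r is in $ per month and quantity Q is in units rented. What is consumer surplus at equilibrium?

The market clears where 1756.4 - 0.1r = 1438.8 + 0.3r. Rearranging, 0.4r = 317.6, hence r* = 794.
Substitute back: Q* = 1756.4 - 0.1(794) = 1677.
Demand choke price (Qd = 0): r = 1756.4/0.1 = 17564. Consumer surplus = ½ × (17564 - 794) × 1677 = 14061645.

Consumer surplus = 14061645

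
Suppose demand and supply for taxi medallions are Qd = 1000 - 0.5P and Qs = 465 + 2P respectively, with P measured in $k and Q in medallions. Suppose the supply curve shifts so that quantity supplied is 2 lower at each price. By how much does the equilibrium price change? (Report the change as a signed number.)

ΔP = 0.8

Equating demand and supply, 1000 - 0.5P = 465 + 2P gives 2.5P = 535, so P* = 214.
From the demand curve, Q* = 1000 - 0.5(214) = 893.
After the shift, supply is Qs = 463 + 2P.
New equilibrium: 537 = 2.5P, so P = 214.8 and Q = 892.6.
ΔP = 214.8 - 214 = 0.8.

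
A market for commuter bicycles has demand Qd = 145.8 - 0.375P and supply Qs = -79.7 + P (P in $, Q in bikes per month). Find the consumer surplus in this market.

At equilibrium Qd = Qs, so 145.8 - 0.375P = -79.7 + P; collecting terms, 225.5 = 1.375P and P* = 164.
Plugging P* into demand: Q* = 145.8 - 0.375(164) = 84.3.
Demand choke price (Qd = 0): P = 145.8/0.375 = 388.8. Consumer surplus = ½ × (388.8 - 164) × 84.3 = 9475.32.

Consumer surplus = 9475.32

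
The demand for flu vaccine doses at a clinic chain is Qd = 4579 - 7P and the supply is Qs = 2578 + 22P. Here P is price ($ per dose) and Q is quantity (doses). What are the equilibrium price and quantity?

P* = 69, Q* = 4096

Set Qd = Qs: 4579 - 7P = 2578 + 22P, so 2001 = 29P and P* = 69.
Substitute back: Q* = 4579 - 7(69) = 4096.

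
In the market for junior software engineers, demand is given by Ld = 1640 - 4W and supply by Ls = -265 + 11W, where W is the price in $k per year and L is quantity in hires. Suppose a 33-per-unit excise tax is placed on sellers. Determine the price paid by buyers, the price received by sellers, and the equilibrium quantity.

With a tax of 33 on sellers, they supply based on the net price W_s = W_b - 33, so Ls = -628 + 11W_b.
Equate demand and the shifted supply: 1640 - 4W_b = -628 + 11W_b, giving 15W_b = 2268, so W_b = 151.2.
Then W_s = 151.2 - 33 = 118.2 and L = 1640 - 4(151.2) = 1035.2.

W_b = 151.2, W_s = 118.2, L = 1035.2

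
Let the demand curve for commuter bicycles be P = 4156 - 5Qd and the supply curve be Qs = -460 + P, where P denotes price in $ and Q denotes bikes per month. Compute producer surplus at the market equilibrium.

In direct form, Qd = 831.2 - 0.2P.
Equating demand and supply, 831.2 - 0.2P = -460 + P gives 1.2P = 1291.2, so P* = 1076.
From the demand curve, Q* = 831.2 - 0.2(1076) = 616.
Supply choke price (Qs = 0): P = 460. Producer surplus = ½ × (1076 - 460) × 616 = 189728.

Producer surplus = 189728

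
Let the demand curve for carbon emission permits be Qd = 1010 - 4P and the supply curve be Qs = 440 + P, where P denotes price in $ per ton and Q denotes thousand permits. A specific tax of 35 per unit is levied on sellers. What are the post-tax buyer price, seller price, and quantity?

With a tax of 35 on sellers, they supply based on the net price P_s = P_b - 35, so Qs = 405 + P_b.
Set Qd = Qs: 1010 - 4P_b = 405 + P_b, so 605 = 5P_b and P_b = 121.
Then P_s = 121 - 35 = 86 and Q = 1010 - 4(121) = 526.

P_b = 121, P_s = 86, Q = 526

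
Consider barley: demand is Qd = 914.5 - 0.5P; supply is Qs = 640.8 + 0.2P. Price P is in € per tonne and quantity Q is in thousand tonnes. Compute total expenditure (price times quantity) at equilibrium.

Total expenditure = 281129

Set Qd = Qs: 914.5 - 0.5P = 640.8 + 0.2P, so 273.7 = 0.7P and P* = 391.
From the demand curve, Q* = 914.5 - 0.5(391) = 719.
Total expenditure = P* × Q* = 391 × 719 = 281129.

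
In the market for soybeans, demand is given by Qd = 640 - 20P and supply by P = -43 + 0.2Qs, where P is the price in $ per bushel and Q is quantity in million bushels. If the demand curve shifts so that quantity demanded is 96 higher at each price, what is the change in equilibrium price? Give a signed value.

ΔP = 3.84

In direct form, Qs = 215 + 5P.
Set Qd = Qs: 640 - 20P = 215 + 5P, so 425 = 25P and P* = 17.
Then Q* = 640 - 20(17) = 300.
After the shift, demand is Qd = 736 - 20P.
The new intersection has 521 = 25P, i.e. P = 20.84, Q = 319.2.
ΔP = 20.84 - 17 = 3.84.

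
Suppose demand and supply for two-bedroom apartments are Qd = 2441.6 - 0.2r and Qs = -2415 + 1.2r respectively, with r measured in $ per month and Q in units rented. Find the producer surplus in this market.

Set Qd = Qs: 2441.6 - 0.2r = -2415 + 1.2r, so 4856.6 = 1.4r and r* = 3469.
Substitute back: Q* = 2441.6 - 0.2(3469) = 1747.8.
Supply choke price (Qs = 0): r = 2012.5. Producer surplus = ½ × (3469 - 2012.5) × 1747.8 = 1272835.35.

Producer surplus = 1272835.35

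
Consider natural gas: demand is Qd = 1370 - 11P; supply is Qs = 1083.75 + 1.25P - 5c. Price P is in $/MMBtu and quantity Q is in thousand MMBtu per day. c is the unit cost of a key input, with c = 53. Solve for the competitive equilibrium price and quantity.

P* = 45, Q* = 875

With c = 53, supply is Qs = 818.75 + 1.25P.
The market clears where 1370 - 11P = 818.75 + 1.25P. Rearranging, 12.25P = 551.25, hence P* = 45.
Then Q* = 1370 - 11(45) = 875.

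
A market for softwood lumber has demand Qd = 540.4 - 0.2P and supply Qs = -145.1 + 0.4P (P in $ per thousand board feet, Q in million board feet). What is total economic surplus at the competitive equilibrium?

Total surplus = 364806.0375

Set Qd = Qs: 540.4 - 0.2P = -145.1 + 0.4P, so 685.5 = 0.6P and P* = 1142.5.
From the demand curve, Q* = 540.4 - 0.2(1142.5) = 311.9.
Demand choke price = 2702; supply choke price = 362.75. CS = ½(2702 - 1142.5)(311.9) = 243204.025; PS = ½(1142.5 - 362.75)(311.9) = 121602.0125. Total surplus = 364806.0375.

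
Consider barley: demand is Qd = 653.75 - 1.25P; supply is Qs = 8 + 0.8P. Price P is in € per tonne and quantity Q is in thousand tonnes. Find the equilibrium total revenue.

Set Qd = Qs: 653.75 - 1.25P = 8 + 0.8P, so 645.75 = 2.05P and P* = 315.
Plugging P* into demand: Q* = 653.75 - 1.25(315) = 260.
Total revenue = P* × Q* = 315 × 260 = 81900.

Total revenue = 81900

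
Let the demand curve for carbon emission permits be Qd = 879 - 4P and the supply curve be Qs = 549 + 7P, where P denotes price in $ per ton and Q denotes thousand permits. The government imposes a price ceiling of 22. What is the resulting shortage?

With P fixed at 22, quantity demanded is 791 and quantity supplied is 703.
Shortage = Qd - Qs = 791 - 703 = 88.

Shortage = 88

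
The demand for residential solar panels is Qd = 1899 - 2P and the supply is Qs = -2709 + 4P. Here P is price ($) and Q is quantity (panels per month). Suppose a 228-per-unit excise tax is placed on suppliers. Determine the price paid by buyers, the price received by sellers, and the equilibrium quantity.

The tax drives a wedge P_b - P_s = 228. Substituting P_s = P_b - 228 into supply: Qs = -3621 + 4P_b.
Equate demand and the shifted supply: 1899 - 2P_b = -3621 + 4P_b, giving 6P_b = 5520, so P_b = 920.
So P_s = 692 and the quantity traded is Q = 1899 - 2(920) = 59.

P_b = 920, P_s = 692, Q = 59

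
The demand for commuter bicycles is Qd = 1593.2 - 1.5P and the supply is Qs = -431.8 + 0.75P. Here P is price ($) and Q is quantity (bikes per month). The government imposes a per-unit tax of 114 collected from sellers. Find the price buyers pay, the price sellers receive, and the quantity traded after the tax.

P_b = 938, P_s = 824, Q = 186.2

Sellers keep P_s = P_b - 114 per unit, so supply in terms of the buyer price is Qs = -517.3 + 0.75P_b.
Set Qd = Qs: 1593.2 - 1.5P_b = -517.3 + 0.75P_b, so 2110.5 = 2.25P_b and P_b = 938.
Then P_s = 938 - 114 = 824 and Q = 1593.2 - 1.5(938) = 186.2.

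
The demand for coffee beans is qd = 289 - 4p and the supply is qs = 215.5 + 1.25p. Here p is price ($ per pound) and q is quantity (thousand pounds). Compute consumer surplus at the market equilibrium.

Consumer surplus = 6786.125

At equilibrium qd = qs, so 289 - 4p = 215.5 + 1.25p; collecting terms, 73.5 = 5.25p and p* = 14.
Then q* = 289 - 4(14) = 233.
Demand choke price (qd = 0): p = 289/4 = 72.25. Consumer surplus = ½ × (72.25 - 14) × 233 = 6786.125.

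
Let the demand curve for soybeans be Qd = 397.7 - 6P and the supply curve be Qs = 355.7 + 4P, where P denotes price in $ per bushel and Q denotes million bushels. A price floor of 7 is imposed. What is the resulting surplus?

Evaluating both curves at the floor price 7 gives Qd = 355.7, Qs = 383.7.
Surplus = Qs - Qd = 383.7 - 355.7 = 28.

Surplus = 28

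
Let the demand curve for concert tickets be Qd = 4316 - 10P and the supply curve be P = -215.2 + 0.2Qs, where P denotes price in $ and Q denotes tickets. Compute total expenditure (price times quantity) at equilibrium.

In direct form, Qs = 1076 + 5P.
At equilibrium Qd = Qs, so 4316 - 10P = 1076 + 5P; collecting terms, 3240 = 15P and P* = 216.
Substitute back: Q* = 4316 - 10(216) = 2156.
Total expenditure = P* × Q* = 216 × 2156 = 465696.

Total expenditure = 465696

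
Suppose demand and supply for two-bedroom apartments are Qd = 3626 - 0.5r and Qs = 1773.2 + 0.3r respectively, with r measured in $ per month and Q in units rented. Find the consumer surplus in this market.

Consumer surplus = 6091024

The market clears where 3626 - 0.5r = 1773.2 + 0.3r. Rearranging, 0.8r = 1852.8, hence r* = 2316.
Then Q* = 3626 - 0.5(2316) = 2468.
Demand choke price (Qd = 0): r = 3626/0.5 = 7252. Consumer surplus = ½ × (7252 - 2316) × 2468 = 6091024.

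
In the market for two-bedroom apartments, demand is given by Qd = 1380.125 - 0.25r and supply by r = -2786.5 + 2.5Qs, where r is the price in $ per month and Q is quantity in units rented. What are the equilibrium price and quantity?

r* = 408.5, Q* = 1278

In direct form, Qs = 1114.6 + 0.4r.
Equating demand and supply, 1380.125 - 0.25r = 1114.6 + 0.4r gives 0.65r = 265.525, so r* = 408.5.
Substitute back: Q* = 1380.125 - 0.25(408.5) = 1278.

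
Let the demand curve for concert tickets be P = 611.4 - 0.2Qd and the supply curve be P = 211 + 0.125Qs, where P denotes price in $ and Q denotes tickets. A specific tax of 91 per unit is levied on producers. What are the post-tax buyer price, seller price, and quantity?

In direct form, Qd = 3057 - 5P and Qs = -1688 + 8P.
The tax drives a wedge P_b - P_s = 91. Substituting P_s = P_b - 91 into supply: Qs = -2416 + 8P_b.
Set Qd = Qs: 3057 - 5P_b = -2416 + 8P_b, so 5473 = 13P_b and P_b = 421.
Then P_s = 421 - 91 = 330 and Q = 3057 - 5(421) = 952.

P_b = 421, P_s = 330, Q = 952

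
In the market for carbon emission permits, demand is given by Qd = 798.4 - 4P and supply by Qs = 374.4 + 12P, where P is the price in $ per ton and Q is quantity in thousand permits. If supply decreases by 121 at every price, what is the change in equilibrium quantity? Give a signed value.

ΔQ = -30.25

The market clears where 798.4 - 4P = 374.4 + 12P. Rearranging, 16P = 424, hence P* = 26.5.
From the demand curve, Q* = 798.4 - 4(26.5) = 692.4.
After the shift, supply is Qs = 253.4 + 12P.
The new intersection has 545 = 16P, i.e. P = 34.0625, Q = 662.15.
ΔQ = 662.15 - 692.4 = -30.25.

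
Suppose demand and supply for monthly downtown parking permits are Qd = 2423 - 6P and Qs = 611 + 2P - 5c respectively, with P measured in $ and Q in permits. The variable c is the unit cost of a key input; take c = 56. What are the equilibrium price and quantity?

P* = 261.5, Q* = 854

With c = 56, supply is Qs = 331 + 2P.
At equilibrium Qd = Qs, so 2423 - 6P = 331 + 2P; collecting terms, 2092 = 8P and P* = 261.5.
Substitute back: Q* = 2423 - 6(261.5) = 854.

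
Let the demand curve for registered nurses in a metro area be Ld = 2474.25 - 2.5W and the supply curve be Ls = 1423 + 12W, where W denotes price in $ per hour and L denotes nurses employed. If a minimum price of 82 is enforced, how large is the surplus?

Surplus = 137.75

At W = 82: Ld = 2269.25 and Ls = 2407.
Surplus = Ls - Ld = 2407 - 2269.25 = 137.75.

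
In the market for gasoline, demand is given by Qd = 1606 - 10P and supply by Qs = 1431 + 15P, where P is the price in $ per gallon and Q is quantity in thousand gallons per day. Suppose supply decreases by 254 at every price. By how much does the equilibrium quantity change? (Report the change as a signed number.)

Set Qd = Qs: 1606 - 10P = 1431 + 15P, so 175 = 25P and P* = 7.
Plugging P* into demand: Q* = 1606 - 10(7) = 1536.
After the shift, supply is Qs = 1177 + 15P.
Re-solving, 25P = 429 gives P = 17.16 and Q = 1434.4.
ΔQ = 1434.4 - 1536 = -101.6.

ΔQ = -101.6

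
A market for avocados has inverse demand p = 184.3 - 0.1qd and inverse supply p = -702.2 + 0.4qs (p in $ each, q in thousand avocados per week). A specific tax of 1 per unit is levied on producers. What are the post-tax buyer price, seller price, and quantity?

p_b = 7.2, p_s = 6.2, q = 1771

Inverting to quantity form: qd = 1843 - 10p and qs = 1755.5 + 2.5p.
Producers keep p_s = p_b - 1 per unit, so supply in terms of the buyer price is qs = 1753 + 2.5p_b.
Market clearing requires 1843 - 10p_b = 1753 + 2.5p_b; hence 90 = 12.5p_b and p_b = 7.2.
So p_s = 6.2 and the quantity traded is q = 1843 - 10(7.2) = 1771.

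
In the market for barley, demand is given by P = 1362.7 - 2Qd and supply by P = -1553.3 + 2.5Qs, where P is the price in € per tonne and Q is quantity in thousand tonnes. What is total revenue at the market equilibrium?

Solving each curve for Q: Qd = 681.35 - 0.5P and Qs = 621.32 + 0.4P.
Set Qd = Qs: 681.35 - 0.5P = 621.32 + 0.4P, so 60.03 = 0.9P and P* = 66.7.
Plugging P* into demand: Q* = 681.35 - 0.5(66.7) = 648.
Total revenue = P* × Q* = 66.7 × 648 = 43221.6.

Total revenue = 43221.6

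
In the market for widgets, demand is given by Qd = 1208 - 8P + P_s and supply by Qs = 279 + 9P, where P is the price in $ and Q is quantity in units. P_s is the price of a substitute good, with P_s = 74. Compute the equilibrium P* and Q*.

P* = 59, Q* = 810

With P_s = 74, demand is Qd = 1282 - 8P.
Equating demand and supply, 1282 - 8P = 279 + 9P gives 17P = 1003, so P* = 59.
From the demand curve, Q* = 1282 - 8(59) = 810.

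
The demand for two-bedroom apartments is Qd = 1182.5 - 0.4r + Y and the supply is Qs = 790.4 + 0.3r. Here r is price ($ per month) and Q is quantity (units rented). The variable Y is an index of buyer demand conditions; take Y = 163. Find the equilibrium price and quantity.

With Y = 163, demand is Qd = 1345.5 - 0.4r.
Set Qd = Qs: 1345.5 - 0.4r = 790.4 + 0.3r, so 555.1 = 0.7r and r* = 793.
From the demand curve, Q* = 1345.5 - 0.4(793) = 1028.3.

r* = 793, Q* = 1028.3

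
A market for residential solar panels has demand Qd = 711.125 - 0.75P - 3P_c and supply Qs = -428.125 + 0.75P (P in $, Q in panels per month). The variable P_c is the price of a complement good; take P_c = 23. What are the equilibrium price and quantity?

With P_c = 23, demand is Qd = 642.125 - 0.75P.
Equating demand and supply, 642.125 - 0.75P = -428.125 + 0.75P gives 1.5P = 1070.25, so P* = 713.5.
From the demand curve, Q* = 642.125 - 0.75(713.5) = 107.

P* = 713.5, Q* = 107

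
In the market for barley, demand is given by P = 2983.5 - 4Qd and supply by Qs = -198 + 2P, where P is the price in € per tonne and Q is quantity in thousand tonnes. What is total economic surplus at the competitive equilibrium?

Total surplus = 924482.25

Solving each curve for Q: Qd = 745.875 - 0.25P.
Equating demand and supply, 745.875 - 0.25P = -198 + 2P gives 2.25P = 943.875, so P* = 419.5.
Plugging P* into demand: Q* = 745.875 - 0.25(419.5) = 641.
Demand choke price = 2983.5; supply choke price = 99. CS = ½(2983.5 - 419.5)(641) = 821762; PS = ½(419.5 - 99)(641) = 102720.25. Total surplus = 924482.25.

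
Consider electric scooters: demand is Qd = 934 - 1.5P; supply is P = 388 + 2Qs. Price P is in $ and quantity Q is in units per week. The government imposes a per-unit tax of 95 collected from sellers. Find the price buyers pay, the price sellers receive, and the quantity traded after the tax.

P_b = 587.75, P_s = 492.75, Q = 52.375

Rewriting in direct form: Qs = -194 + 0.5P.
Sellers keep P_s = P_b - 95 per unit, so supply in terms of the buyer price is Qs = -241.5 + 0.5P_b.
Equate demand and the shifted supply: 934 - 1.5P_b = -241.5 + 0.5P_b, giving 2P_b = 1175.5, so P_b = 587.75.
So P_s = 492.75 and the quantity traded is Q = 934 - 1.5(587.75) = 52.375.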